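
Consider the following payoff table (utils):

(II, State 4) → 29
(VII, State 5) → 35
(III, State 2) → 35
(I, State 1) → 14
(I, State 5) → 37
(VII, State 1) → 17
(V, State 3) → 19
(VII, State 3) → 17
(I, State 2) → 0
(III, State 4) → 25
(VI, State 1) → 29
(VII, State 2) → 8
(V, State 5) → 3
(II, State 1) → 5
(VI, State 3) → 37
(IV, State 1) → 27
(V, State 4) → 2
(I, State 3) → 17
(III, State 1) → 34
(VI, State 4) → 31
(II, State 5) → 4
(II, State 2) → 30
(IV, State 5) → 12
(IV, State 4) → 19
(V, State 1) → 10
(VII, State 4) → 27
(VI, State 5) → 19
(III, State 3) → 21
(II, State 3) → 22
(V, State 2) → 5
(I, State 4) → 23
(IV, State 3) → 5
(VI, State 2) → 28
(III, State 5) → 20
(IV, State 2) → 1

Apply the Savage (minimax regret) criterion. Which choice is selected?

Column bests: State 1=34, State 2=35, State 3=37, State 4=31, State 5=37.
I regrets: 20, 35, 20, 8, 0 → max 35
II regrets: 29, 5, 15, 2, 33 → max 33
III regrets: 0, 0, 16, 6, 17 → max 17
IV regrets: 7, 34, 32, 12, 25 → max 34
V regrets: 24, 30, 18, 29, 34 → max 34
VI regrets: 5, 7, 0, 0, 18 → max 18
VII regrets: 17, 27, 20, 4, 2 → max 27
Smallest max regret = 17 → III.

III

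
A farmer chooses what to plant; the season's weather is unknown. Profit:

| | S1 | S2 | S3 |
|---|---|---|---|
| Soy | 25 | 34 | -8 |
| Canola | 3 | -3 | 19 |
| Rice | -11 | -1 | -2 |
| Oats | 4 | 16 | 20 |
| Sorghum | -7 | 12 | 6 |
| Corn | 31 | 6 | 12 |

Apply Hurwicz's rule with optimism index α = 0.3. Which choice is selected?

Soy: 0.3·34 + 0.7·(-8) = 4.6
Canola: 0.3·19 + 0.7·(-3) = 3.6
Rice: 0.3·(-1) + 0.7·(-11) = -8
Oats: 0.3·20 + 0.7·4 = 8.8
Sorghum: 0.3·12 + 0.7·(-7) = -1.3
Corn: 0.3·31 + 0.7·6 = 13.5
Highest Hurwicz score = 13.5 → Corn.

Corn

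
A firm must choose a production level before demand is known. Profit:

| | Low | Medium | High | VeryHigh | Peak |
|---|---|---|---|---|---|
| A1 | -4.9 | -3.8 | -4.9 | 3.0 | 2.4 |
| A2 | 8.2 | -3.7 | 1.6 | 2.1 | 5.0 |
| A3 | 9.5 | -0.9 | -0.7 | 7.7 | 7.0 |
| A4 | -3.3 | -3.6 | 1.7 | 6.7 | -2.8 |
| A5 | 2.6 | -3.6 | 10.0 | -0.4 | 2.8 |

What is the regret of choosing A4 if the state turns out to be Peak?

9.8

Best payoff under Peak is 7.0.
Regret = 7.0 − (-2.8) = 9.8.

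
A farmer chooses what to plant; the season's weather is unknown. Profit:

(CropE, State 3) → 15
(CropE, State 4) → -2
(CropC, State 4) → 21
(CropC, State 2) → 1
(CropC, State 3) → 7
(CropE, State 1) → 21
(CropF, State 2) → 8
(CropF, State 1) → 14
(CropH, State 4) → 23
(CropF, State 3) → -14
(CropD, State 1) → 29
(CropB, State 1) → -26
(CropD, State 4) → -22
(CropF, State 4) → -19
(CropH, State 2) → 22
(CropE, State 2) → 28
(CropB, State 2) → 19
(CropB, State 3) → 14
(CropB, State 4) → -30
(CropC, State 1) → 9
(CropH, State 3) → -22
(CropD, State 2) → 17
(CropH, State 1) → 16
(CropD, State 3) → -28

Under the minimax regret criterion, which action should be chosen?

CropE

Column bests: State 1=29, State 2=28, State 3=15, State 4=23.
CropE regrets: 8, 0, 0, 25 → max 25
CropF regrets: 15, 20, 29, 42 → max 42
CropH regrets: 13, 6, 37, 0 → max 37
CropC regrets: 20, 27, 8, 2 → max 27
CropD regrets: 0, 11, 43, 45 → max 45
CropB regrets: 55, 9, 1, 53 → max 55
Smallest max regret = 25 → CropE.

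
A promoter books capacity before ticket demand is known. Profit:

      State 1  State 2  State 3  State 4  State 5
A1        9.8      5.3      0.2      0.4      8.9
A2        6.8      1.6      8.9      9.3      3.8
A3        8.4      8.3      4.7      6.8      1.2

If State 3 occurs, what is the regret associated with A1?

Best payoff under State 3 is 8.9.
Regret = 8.9 − 0.2 = 8.7.

8.7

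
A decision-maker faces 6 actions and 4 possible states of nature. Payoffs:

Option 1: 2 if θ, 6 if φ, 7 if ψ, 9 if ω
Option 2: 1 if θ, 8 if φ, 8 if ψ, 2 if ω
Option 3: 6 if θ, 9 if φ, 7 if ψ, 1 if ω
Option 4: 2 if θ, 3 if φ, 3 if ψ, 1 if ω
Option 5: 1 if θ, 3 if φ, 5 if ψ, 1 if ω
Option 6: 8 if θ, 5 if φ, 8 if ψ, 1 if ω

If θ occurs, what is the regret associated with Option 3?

Best payoff under θ is 8.
Regret = 8 − 6 = 2.

2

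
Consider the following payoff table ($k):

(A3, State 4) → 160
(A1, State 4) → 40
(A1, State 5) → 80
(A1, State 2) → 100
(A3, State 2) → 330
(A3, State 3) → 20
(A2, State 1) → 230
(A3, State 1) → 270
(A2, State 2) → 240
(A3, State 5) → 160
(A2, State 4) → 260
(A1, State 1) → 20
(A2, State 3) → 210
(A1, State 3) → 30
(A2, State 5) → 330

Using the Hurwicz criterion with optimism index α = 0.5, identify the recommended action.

A1: 0.5·100 + 0.5·20 = 60
A2: 0.5·330 + 0.5·210 = 270
A3: 0.5·330 + 0.5·20 = 175
Highest Hurwicz score = 270 → A2.

A2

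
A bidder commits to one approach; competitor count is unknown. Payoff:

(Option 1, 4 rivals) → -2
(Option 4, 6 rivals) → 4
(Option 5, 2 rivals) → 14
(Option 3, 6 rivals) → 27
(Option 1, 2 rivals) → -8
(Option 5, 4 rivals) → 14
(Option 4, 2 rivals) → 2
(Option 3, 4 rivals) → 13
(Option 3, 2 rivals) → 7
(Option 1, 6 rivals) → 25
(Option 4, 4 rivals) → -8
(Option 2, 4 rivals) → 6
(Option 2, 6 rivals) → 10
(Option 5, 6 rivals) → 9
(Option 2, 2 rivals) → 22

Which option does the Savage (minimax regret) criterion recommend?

Option 3

Column bests: 2 rivals=22, 4 rivals=14, 6 rivals=27.
Option 1 regrets: 30, 16, 2 → max 30
Option 2 regrets: 0, 8, 17 → max 17
Option 3 regrets: 15, 1, 0 → max 15
Option 4 regrets: 20, 22, 23 → max 23
Option 5 regrets: 8, 0, 18 → max 18
Smallest max regret = 15 → Option 3.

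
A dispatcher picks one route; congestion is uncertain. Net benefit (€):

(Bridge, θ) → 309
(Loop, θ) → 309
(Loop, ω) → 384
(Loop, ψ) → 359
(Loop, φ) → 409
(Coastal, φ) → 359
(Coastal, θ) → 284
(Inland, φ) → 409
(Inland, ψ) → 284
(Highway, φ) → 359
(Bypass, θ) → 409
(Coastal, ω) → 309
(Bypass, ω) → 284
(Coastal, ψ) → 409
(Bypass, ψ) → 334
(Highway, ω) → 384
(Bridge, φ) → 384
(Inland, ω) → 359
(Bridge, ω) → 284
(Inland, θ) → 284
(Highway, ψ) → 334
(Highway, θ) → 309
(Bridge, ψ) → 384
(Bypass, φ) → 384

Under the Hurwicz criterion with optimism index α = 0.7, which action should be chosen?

Loop

Loop: 0.7·409 + 0.3·309 = 379
Bypass: 0.7·409 + 0.3·284 = 371.5
Highway: 0.7·384 + 0.3·309 = 361.5
Coastal: 0.7·409 + 0.3·284 = 371.5
Inland: 0.7·409 + 0.3·284 = 371.5
Bridge: 0.7·384 + 0.3·284 = 354
Highest Hurwicz score = 379 → Loop.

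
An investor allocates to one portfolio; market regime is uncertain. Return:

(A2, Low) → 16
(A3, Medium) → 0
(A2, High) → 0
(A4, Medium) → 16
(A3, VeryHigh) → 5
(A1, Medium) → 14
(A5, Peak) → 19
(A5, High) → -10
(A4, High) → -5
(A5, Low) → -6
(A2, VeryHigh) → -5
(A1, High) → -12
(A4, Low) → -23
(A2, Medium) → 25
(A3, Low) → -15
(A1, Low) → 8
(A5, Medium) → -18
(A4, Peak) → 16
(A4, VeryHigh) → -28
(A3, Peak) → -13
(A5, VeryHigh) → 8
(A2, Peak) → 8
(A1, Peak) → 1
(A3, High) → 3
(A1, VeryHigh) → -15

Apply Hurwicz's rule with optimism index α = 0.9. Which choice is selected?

A2

A1: 0.9·14 + 0.1·(-15) = 11.1
A2: 0.9·25 + 0.1·(-5) = 22
A3: 0.9·5 + 0.1·(-15) = 3
A4: 0.9·16 + 0.1·(-28) = 11.6
A5: 0.9·19 + 0.1·(-18) = 15.3
Highest Hurwicz score = 22 → A2.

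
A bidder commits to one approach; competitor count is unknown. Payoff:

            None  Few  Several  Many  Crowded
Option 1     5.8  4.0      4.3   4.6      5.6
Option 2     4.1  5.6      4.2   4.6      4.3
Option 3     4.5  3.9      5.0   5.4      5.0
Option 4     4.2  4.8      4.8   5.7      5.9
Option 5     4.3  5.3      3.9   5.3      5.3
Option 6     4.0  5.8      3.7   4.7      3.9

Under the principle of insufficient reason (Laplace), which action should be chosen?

Row averages: Option 1=4.86, Option 2=4.56, Option 3=4.76, Option 4=5.08, Option 5=4.82, Option 6=4.42
Highest average = 5.08 → Option 4.

Option 4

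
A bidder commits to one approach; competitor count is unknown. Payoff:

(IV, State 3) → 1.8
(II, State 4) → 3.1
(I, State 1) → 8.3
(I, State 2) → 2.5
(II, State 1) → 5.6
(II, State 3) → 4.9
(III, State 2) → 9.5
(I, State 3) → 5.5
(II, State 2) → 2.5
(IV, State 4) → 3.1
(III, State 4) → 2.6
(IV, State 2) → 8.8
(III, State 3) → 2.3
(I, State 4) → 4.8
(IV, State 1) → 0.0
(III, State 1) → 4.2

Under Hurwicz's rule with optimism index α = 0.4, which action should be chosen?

I: 0.4·8.3 + 0.6·2.5 = 4.82
II: 0.4·5.6 + 0.6·2.5 = 3.74
III: 0.4·9.5 + 0.6·2.3 = 5.18
IV: 0.4·8.8 + 0.6·0.0 = 3.52
Highest Hurwicz score = 5.18 → III.

III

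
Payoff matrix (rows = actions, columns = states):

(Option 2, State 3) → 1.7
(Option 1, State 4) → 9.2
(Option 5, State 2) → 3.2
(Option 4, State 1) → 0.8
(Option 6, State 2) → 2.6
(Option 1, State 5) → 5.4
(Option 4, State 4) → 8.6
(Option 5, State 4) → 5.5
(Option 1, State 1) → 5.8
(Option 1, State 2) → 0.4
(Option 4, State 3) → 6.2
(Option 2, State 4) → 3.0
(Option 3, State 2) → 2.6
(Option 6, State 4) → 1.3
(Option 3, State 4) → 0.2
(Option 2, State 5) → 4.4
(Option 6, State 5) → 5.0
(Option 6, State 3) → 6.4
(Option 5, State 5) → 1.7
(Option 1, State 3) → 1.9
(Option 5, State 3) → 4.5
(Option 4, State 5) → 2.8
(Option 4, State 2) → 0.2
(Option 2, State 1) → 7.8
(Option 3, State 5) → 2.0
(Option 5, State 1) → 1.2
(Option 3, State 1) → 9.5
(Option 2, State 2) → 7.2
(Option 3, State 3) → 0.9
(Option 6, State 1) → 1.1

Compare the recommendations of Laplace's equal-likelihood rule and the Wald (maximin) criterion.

Row averages: Option 1=4.54, Option 2=4.82, Option 3=3.04, Option 4=3.72, Option 5=3.22, Option 6=3.28
Highest average = 4.82 → Option 2.
Row minima: Option 1=0.4, Option 2=1.7, Option 3=0.2, Option 4=0.2, Option 5=1.2, Option 6=1.1
Best worst-case = 1.7 → Option 2.

laplace → Option 2; maximin → Option 2 (agree)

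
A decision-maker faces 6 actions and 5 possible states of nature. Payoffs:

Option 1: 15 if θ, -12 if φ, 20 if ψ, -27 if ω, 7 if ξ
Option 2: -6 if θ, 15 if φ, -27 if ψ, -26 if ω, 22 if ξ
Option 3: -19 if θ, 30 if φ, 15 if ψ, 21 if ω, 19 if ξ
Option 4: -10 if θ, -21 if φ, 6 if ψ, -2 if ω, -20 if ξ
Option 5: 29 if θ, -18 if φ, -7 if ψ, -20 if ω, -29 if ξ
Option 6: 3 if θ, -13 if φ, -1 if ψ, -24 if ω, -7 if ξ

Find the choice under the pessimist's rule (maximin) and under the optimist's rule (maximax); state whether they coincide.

maximin → Option 3; maximax → Option 3 (agree)

Row minima: Option 1=-27, Option 2=-27, Option 3=-19, Option 4=-21, Option 5=-29, Option 6=-24
Best worst-case = -19 → Option 3.
Row maxima: Option 1=20, Option 2=22, Option 3=30, Option 4=6, Option 5=29, Option 6=3
Best best-case = 30 → Option 3.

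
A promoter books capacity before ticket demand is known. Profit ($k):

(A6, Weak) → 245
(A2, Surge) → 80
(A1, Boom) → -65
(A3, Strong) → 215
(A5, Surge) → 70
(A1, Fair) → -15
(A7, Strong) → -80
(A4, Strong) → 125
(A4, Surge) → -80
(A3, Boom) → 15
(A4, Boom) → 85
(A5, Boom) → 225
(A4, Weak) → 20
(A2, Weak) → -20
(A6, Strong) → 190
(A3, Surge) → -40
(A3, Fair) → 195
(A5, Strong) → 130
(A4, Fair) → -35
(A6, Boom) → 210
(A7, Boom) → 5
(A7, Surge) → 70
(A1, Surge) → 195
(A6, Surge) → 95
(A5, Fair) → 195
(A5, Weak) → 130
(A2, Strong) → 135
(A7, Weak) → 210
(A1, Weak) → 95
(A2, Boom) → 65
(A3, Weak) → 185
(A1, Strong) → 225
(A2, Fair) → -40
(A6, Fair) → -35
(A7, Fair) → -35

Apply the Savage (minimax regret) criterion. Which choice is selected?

A5

Column bests: Weak=245, Fair=195, Strong=225, Boom=225, Surge=195.
A1 regrets: 150, 210, 0, 290, 0 → max 290
A2 regrets: 265, 235, 90, 160, 115 → max 265
A3 regrets: 60, 0, 10, 210, 235 → max 235
A4 regrets: 225, 230, 100, 140, 275 → max 275
A5 regrets: 115, 0, 95, 0, 125 → max 125
A6 regrets: 0, 230, 35, 15, 100 → max 230
A7 regrets: 35, 230, 305, 220, 125 → max 305
Smallest max regret = 125 → A5.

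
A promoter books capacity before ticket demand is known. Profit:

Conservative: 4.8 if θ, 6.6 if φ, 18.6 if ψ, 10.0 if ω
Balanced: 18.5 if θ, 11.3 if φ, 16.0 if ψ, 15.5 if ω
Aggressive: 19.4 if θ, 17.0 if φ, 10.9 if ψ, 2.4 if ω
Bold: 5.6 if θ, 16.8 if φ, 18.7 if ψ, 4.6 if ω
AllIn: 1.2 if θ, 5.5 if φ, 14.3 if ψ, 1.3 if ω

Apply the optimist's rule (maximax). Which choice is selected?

Aggressive

Row maxima: Conservative=18.6, Balanced=18.5, Aggressive=19.4, Bold=18.7, AllIn=14.3
Best best-case = 19.4 → Aggressive.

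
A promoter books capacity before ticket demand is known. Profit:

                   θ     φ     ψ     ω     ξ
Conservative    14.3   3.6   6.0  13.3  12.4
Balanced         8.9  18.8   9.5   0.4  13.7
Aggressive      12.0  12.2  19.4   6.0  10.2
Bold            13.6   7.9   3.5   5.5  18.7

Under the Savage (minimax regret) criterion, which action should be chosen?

Column bests: θ=14.3, φ=18.8, ψ=19.4, ω=13.3, ξ=18.7.
Conservative regrets: 0.0, 15.2, 13.4, 0.0, 6.3 → max 15.2
Balanced regrets: 5.4, 0.0, 9.9, 12.9, 5.0 → max 12.9
Aggressive regrets: 2.3, 6.6, 0.0, 7.3, 8.5 → max 8.5
Bold regrets: 0.7, 10.9, 15.9, 7.8, 0.0 → max 15.9
Smallest max regret = 8.5 → Aggressive.

Aggressive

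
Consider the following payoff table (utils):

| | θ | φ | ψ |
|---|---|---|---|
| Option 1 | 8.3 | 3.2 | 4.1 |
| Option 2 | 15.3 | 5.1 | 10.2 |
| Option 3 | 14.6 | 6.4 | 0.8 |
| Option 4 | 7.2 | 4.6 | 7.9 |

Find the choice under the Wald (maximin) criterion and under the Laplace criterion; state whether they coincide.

maximin → Option 2; laplace → Option 2 (agree)

Row minima: Option 1=3.2, Option 2=5.1, Option 3=0.8, Option 4=4.6
Best worst-case = 5.1 → Option 2.
Row averages: Option 1=5.2, Option 2=10.2, Option 3=109/15, Option 4=197/30
Highest average = 10.2 → Option 2.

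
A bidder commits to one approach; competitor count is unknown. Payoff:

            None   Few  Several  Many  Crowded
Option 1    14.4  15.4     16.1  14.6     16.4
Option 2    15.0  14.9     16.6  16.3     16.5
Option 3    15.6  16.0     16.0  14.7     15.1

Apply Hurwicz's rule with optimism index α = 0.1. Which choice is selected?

Option 1: 0.1·16.4 + 0.9·14.4 = 14.6
Option 2: 0.1·16.6 + 0.9·14.9 = 15.07
Option 3: 0.1·16.0 + 0.9·14.7 = 14.83
Highest Hurwicz score = 15.07 → Option 2.

Option 2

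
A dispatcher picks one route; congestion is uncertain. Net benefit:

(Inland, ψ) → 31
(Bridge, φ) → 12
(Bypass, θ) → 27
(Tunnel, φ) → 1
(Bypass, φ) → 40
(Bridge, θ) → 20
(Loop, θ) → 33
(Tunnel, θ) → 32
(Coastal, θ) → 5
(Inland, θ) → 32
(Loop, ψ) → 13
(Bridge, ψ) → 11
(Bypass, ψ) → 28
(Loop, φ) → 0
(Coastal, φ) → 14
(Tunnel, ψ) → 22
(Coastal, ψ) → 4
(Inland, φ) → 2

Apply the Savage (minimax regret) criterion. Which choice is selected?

Column bests: θ=33, φ=40, ψ=31.
Inland regrets: 1, 38, 0 → max 38
Bypass regrets: 6, 0, 3 → max 6
Loop regrets: 0, 40, 18 → max 40
Coastal regrets: 28, 26, 27 → max 28
Tunnel regrets: 1, 39, 9 → max 39
Bridge regrets: 13, 28, 20 → max 28
Smallest max regret = 6 → Bypass.

Bypass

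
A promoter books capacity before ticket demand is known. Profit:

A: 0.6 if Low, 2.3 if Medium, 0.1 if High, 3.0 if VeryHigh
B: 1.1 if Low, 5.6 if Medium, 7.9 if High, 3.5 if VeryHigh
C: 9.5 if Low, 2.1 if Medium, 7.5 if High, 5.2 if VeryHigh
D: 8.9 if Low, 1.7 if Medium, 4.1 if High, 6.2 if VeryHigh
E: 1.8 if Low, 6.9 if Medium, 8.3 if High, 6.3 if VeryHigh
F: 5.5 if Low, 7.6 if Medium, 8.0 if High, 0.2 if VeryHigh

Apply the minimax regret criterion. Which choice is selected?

Column bests: Low=9.5, Medium=7.6, High=8.3, VeryHigh=6.3.
A regrets: 8.9, 5.3, 8.2, 3.3 → max 8.9
B regrets: 8.4, 2.0, 0.4, 2.8 → max 8.4
C regrets: 0.0, 5.5, 0.8, 1.1 → max 5.5
D regrets: 0.6, 5.9, 4.2, 0.1 → max 5.9
E regrets: 7.7, 0.7, 0.0, 0.0 → max 7.7
F regrets: 4.0, 0.0, 0.3, 6.1 → max 6.1
Smallest max regret = 5.5 → C.

C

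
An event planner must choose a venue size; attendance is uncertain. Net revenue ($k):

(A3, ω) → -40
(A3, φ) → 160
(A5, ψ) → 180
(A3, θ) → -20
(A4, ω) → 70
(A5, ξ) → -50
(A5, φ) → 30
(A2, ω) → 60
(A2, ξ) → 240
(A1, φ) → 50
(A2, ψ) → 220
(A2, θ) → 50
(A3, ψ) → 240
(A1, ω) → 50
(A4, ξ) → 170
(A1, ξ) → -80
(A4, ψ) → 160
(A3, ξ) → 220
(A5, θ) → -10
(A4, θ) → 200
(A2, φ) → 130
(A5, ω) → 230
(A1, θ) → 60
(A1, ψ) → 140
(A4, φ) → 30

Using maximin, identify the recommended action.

A2

Row minima: A1=-80, A2=50, A3=-40, A4=30, A5=-50
Best worst-case = 50 → A2.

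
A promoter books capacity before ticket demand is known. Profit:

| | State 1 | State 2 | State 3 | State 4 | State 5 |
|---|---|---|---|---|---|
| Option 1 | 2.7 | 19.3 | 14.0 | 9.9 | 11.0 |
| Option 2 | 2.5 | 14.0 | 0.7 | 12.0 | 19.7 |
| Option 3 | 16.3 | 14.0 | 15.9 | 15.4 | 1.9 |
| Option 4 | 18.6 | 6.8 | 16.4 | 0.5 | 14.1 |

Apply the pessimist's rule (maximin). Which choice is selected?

Row minima: Option 1=2.7, Option 2=0.7, Option 3=1.9, Option 4=0.5
Best worst-case = 2.7 → Option 1.

Option 1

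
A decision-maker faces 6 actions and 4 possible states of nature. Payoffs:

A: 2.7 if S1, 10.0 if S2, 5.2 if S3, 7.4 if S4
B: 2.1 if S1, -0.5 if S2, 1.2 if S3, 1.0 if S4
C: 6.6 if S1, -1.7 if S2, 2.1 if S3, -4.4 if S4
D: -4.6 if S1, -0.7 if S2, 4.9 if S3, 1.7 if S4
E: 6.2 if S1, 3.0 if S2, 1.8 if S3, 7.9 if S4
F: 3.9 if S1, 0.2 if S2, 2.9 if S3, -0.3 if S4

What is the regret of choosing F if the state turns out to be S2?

9.8

Best payoff under S2 is 10.0.
Regret = 10.0 − 0.2 = 9.8.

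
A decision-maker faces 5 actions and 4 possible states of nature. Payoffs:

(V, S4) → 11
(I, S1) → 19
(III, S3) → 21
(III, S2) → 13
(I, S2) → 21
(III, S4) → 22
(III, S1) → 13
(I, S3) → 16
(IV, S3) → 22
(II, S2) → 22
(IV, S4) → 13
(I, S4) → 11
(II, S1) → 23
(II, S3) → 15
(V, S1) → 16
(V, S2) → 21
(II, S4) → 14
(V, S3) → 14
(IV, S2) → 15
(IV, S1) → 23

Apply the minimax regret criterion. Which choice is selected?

Column bests: S1=23, S2=22, S3=22, S4=22.
I regrets: 4, 1, 6, 11 → max 11
II regrets: 0, 0, 7, 8 → max 8
III regrets: 10, 9, 1, 0 → max 10
IV regrets: 0, 7, 0, 9 → max 9
V regrets: 7, 1, 8, 11 → max 11
Smallest max regret = 8 → II.

II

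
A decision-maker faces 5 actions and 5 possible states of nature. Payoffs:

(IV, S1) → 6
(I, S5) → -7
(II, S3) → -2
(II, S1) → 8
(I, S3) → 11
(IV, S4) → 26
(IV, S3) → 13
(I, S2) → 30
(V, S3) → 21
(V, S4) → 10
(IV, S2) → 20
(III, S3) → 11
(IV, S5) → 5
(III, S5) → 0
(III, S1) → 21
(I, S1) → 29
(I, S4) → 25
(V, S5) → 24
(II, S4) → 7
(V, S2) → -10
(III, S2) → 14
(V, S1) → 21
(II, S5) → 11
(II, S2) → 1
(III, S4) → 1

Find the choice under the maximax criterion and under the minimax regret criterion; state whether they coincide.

maximax → I; minimax regret → IV (disagree)

Row maxima: I=30, II=11, III=21, IV=26, V=24
Best best-case = 30 → I.
Column bests: S1=29, S2=30, S3=21, S4=26, S5=24.
I regrets: 0, 0, 10, 1, 31 → max 31
II regrets: 21, 29, 23, 19, 13 → max 29
III regrets: 8, 16, 10, 25, 24 → max 25
IV regrets: 23, 10, 8, 0, 19 → max 23
V regrets: 8, 40, 0, 16, 0 → max 40
Smallest max regret = 23 → IV.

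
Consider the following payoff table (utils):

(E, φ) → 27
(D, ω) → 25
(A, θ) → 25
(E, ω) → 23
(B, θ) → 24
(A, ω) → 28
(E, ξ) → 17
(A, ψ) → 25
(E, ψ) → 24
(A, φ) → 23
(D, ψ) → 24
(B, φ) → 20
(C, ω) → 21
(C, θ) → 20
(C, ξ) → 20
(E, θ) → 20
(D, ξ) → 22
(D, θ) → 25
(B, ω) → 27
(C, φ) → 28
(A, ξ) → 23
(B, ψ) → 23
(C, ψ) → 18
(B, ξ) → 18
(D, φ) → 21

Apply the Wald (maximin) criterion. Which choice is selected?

A

Row minima: A=23, B=18, C=18, D=21, E=17
Best worst-case = 23 → A.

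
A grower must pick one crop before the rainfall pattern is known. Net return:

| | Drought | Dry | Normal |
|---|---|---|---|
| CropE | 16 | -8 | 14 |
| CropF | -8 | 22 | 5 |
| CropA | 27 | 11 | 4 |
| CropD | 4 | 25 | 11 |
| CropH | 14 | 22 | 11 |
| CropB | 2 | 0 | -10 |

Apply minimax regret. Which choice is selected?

CropH

Column bests: Drought=27, Dry=25, Normal=14.
CropE regrets: 11, 33, 0 → max 33
CropF regrets: 35, 3, 9 → max 35
CropA regrets: 0, 14, 10 → max 14
CropD regrets: 23, 0, 3 → max 23
CropH regrets: 13, 3, 3 → max 13
CropB regrets: 25, 25, 24 → max 25
Smallest max regret = 13 → CropH.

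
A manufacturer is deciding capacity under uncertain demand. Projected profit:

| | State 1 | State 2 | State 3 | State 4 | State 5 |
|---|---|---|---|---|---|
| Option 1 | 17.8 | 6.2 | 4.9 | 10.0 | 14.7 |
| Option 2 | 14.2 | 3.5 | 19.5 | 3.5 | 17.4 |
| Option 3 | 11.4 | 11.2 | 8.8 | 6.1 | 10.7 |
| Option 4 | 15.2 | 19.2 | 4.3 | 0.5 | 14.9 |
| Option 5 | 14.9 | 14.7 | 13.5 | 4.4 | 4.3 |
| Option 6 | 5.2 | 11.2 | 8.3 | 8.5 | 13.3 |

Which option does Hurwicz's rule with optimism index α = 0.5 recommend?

Option 2

Option 1: 0.5·17.8 + 0.5·4.9 = 11.35
Option 2: 0.5·19.5 + 0.5·3.5 = 11.5
Option 3: 0.5·11.4 + 0.5·6.1 = 8.75
Option 4: 0.5·19.2 + 0.5·0.5 = 9.85
Option 5: 0.5·14.9 + 0.5·4.3 = 9.6
Option 6: 0.5·13.3 + 0.5·5.2 = 9.25
Highest Hurwicz score = 11.5 → Option 2.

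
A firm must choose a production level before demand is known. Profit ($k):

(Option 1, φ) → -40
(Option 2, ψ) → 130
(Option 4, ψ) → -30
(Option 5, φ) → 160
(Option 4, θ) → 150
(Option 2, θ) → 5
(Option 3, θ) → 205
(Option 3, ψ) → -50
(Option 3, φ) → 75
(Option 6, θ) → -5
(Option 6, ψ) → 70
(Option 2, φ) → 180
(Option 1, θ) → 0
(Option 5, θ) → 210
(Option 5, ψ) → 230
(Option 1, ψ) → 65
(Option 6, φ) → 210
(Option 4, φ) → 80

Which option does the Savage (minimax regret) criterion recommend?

Option 5

Column bests: θ=210, φ=210, ψ=230.
Option 1 regrets: 210, 250, 165 → max 250
Option 2 regrets: 205, 30, 100 → max 205
Option 3 regrets: 5, 135, 280 → max 280
Option 4 regrets: 60, 130, 260 → max 260
Option 5 regrets: 0, 50, 0 → max 50
Option 6 regrets: 215, 0, 160 → max 215
Smallest max regret = 50 → Option 5.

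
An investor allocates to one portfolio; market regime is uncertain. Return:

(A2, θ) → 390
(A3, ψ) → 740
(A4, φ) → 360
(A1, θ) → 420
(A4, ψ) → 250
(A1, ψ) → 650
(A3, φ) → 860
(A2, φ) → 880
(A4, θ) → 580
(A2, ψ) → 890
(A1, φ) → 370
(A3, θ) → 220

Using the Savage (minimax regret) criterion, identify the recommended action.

A2

Column bests: θ=580, φ=880, ψ=890.
A1 regrets: 160, 510, 240 → max 510
A2 regrets: 190, 0, 0 → max 190
A3 regrets: 360, 20, 150 → max 360
A4 regrets: 0, 520, 640 → max 640
Smallest max regret = 190 → A2.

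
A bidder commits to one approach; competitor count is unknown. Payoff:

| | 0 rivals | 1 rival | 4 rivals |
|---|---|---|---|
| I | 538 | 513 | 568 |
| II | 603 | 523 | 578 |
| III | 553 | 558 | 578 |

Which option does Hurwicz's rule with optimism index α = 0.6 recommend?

II

I: 0.6·568 + 0.4·513 = 546
II: 0.6·603 + 0.4·523 = 571
III: 0.6·578 + 0.4·553 = 568
Highest Hurwicz score = 571 → II.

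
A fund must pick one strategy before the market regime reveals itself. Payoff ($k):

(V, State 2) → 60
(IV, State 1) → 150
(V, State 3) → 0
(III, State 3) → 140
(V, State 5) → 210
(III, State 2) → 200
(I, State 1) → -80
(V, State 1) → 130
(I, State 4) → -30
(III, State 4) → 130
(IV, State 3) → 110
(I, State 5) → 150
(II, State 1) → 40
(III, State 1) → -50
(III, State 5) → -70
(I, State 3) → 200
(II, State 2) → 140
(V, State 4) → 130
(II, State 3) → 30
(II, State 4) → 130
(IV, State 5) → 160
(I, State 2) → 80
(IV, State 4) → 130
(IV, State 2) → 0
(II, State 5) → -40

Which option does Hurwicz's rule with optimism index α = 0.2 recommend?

V

I: 0.2·200 + 0.8·(-80) = -24
II: 0.2·140 + 0.8·(-40) = -4
III: 0.2·200 + 0.8·(-70) = -16
IV: 0.2·160 + 0.8·0 = 32
V: 0.2·210 + 0.8·0 = 42
Highest Hurwicz score = 42 → V.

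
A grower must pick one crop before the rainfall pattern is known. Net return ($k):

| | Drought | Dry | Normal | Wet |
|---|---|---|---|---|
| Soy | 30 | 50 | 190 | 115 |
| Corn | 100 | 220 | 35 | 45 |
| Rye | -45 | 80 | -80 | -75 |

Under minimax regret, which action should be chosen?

Corn

Column bests: Drought=100, Dry=220, Normal=190, Wet=115.
Soy regrets: 70, 170, 0, 0 → max 170
Corn regrets: 0, 0, 155, 70 → max 155
Rye regrets: 145, 140, 270, 190 → max 270
Smallest max regret = 155 → Corn.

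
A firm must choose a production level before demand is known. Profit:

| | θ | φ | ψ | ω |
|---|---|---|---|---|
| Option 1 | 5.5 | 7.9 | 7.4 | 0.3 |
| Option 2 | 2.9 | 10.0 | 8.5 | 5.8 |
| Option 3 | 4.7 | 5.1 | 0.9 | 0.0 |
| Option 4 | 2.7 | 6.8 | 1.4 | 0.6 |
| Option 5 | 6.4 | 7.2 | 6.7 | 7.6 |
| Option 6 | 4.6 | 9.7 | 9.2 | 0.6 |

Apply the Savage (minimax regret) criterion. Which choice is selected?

Option 5

Column bests: θ=6.4, φ=10.0, ψ=9.2, ω=7.6.
Option 1 regrets: 0.9, 2.1, 1.8, 7.3 → max 7.3
Option 2 regrets: 3.5, 0.0, 0.7, 1.8 → max 3.5
Option 3 regrets: 1.7, 4.9, 8.3, 7.6 → max 8.3
Option 4 regrets: 3.7, 3.2, 7.8, 7.0 → max 7.8
Option 5 regrets: 0.0, 2.8, 2.5, 0.0 → max 2.8
Option 6 regrets: 1.8, 0.3, 0.0, 7.0 → max 7.0
Smallest max regret = 2.8 → Option 5.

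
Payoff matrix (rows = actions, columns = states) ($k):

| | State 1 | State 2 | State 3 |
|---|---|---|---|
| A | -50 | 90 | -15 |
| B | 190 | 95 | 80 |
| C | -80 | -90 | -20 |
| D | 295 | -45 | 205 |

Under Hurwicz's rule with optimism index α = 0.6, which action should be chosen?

D

A: 0.6·90 + 0.4·(-50) = 34
B: 0.6·190 + 0.4·80 = 146
C: 0.6·(-20) + 0.4·(-90) = -48
D: 0.6·295 + 0.4·(-45) = 159
Highest Hurwicz score = 159 → D.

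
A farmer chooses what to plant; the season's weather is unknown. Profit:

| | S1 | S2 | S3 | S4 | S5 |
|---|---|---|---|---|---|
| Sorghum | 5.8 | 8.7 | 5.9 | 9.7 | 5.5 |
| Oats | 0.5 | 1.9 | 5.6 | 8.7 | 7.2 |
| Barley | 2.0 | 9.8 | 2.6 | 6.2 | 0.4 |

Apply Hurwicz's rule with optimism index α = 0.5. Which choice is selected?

Sorghum: 0.5·9.7 + 0.5·5.5 = 7.6
Oats: 0.5·8.7 + 0.5·0.5 = 4.6
Barley: 0.5·9.8 + 0.5·0.4 = 5.1
Highest Hurwicz score = 7.6 → Sorghum.

Sorghum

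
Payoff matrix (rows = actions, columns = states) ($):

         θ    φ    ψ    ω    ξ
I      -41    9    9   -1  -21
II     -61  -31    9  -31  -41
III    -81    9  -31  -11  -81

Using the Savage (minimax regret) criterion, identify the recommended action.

I

Column bests: θ=-41, φ=9, ψ=9, ω=-1, ξ=-21.
I regrets: 0, 0, 0, 0, 0 → max 0
II regrets: 20, 40, 0, 30, 20 → max 40
III regrets: 40, 0, 40, 10, 60 → max 60
Smallest max regret = 0 → I.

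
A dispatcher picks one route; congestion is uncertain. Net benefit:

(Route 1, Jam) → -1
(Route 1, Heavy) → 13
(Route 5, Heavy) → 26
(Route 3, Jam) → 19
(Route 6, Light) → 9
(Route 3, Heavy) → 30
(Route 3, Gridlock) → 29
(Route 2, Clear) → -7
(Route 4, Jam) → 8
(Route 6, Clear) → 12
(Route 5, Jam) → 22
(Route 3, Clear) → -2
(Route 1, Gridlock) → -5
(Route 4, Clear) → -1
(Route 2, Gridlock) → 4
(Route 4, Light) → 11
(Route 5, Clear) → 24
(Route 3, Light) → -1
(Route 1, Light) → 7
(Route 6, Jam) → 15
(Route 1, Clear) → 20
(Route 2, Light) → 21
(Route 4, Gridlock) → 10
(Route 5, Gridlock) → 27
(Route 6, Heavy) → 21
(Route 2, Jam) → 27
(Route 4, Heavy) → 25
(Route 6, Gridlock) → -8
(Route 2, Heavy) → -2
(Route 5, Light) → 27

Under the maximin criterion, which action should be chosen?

Row minima: Route 1=-5, Route 2=-7, Route 3=-2, Route 4=-1, Route 5=22, Route 6=-8
Best worst-case = 22 → Route 5.

Route 5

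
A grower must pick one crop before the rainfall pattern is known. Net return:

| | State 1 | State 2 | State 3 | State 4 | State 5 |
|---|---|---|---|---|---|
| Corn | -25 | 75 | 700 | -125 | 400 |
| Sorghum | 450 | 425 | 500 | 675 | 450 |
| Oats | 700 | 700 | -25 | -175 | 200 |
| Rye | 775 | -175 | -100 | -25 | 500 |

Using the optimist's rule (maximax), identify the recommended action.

Row maxima: Corn=700, Sorghum=675, Oats=700, Rye=775
Best best-case = 775 → Rye.

Rye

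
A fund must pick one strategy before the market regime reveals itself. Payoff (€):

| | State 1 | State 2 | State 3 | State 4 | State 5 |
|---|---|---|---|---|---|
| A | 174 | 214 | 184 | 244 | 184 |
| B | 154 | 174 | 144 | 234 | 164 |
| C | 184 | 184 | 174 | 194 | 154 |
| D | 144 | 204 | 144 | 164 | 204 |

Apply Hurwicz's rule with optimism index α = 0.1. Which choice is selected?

A

A: 0.1·244 + 0.9·174 = 181
B: 0.1·234 + 0.9·144 = 153
C: 0.1·194 + 0.9·154 = 158
D: 0.1·204 + 0.9·144 = 150
Highest Hurwicz score = 181 → A.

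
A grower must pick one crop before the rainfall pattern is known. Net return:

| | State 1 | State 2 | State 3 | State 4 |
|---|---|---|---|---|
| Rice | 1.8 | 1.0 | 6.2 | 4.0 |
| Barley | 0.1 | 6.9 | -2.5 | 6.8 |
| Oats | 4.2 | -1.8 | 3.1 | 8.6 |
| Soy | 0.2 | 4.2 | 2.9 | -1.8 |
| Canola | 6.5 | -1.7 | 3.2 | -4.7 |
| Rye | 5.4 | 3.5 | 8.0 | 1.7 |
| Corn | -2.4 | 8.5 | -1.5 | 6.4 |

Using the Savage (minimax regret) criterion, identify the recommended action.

Rye

Column bests: State 1=6.5, State 2=8.5, State 3=8.0, State 4=8.6.
Rice regrets: 4.7, 7.5, 1.8, 4.6 → max 7.5
Barley regrets: 6.4, 1.6, 10.5, 1.8 → max 10.5
Oats regrets: 2.3, 10.3, 4.9, 0.0 → max 10.3
Soy regrets: 6.3, 4.3, 5.1, 10.4 → max 10.4
Canola regrets: 0.0, 10.2, 4.8, 13.3 → max 13.3
Rye regrets: 1.1, 5.0, 0.0, 6.9 → max 6.9
Corn regrets: 8.9, 0.0, 9.5, 2.2 → max 9.5
Smallest max regret = 6.9 → Rye.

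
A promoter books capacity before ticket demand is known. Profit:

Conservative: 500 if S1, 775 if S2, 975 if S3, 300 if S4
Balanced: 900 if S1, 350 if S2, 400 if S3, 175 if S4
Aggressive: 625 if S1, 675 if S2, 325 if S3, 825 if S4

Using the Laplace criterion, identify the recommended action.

Row averages: Conservative=637.5, Balanced=456.25, Aggressive=612.5
Highest average = 637.5 → Conservative.

Conservative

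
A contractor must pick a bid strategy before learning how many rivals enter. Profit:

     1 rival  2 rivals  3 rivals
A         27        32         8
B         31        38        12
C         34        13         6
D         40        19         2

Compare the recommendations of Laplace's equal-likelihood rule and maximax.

laplace → B; maximax → D (disagree)

Row averages: A=67/3, B=27, C=53/3, D=61/3
Highest average = 27 → B.
Row maxima: A=32, B=38, C=34, D=40
Best best-case = 40 → D.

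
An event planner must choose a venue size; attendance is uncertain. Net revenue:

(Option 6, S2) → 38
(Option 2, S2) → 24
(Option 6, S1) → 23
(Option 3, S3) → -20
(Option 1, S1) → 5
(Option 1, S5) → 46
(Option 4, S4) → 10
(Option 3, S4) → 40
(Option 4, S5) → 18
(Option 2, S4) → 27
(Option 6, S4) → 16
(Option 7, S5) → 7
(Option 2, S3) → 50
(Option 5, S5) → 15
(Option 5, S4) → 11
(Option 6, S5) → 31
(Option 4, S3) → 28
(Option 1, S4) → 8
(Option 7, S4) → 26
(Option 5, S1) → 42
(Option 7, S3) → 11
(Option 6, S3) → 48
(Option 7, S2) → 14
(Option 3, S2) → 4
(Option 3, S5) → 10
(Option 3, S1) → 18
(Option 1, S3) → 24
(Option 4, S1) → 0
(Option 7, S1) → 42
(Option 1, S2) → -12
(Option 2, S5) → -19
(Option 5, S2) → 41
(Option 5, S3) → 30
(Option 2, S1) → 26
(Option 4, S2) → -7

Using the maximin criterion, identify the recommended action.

Option 6

Row minima: Option 1=-12, Option 2=-19, Option 3=-20, Option 4=-7, Option 5=11, Option 6=16, Option 7=7
Best worst-case = 16 → Option 6.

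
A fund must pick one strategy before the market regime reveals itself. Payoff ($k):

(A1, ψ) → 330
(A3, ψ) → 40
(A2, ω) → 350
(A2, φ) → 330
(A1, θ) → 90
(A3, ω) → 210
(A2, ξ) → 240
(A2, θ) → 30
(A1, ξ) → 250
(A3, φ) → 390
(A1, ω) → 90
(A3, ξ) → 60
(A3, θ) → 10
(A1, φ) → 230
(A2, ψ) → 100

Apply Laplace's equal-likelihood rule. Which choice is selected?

Row averages: A1=198, A2=210, A3=142
Highest average = 210 → A2.

A2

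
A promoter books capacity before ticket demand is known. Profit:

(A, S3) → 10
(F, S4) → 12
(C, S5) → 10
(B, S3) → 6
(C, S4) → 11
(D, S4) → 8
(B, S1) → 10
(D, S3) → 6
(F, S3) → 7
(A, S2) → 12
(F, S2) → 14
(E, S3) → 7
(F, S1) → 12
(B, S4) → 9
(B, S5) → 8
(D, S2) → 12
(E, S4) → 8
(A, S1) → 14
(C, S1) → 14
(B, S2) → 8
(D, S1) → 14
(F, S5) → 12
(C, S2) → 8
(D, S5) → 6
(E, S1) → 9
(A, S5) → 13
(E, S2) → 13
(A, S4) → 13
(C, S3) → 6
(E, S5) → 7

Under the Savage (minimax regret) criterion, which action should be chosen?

Column bests: S1=14, S2=14, S3=10, S4=13, S5=13.
A regrets: 0, 2, 0, 0, 0 → max 2
B regrets: 4, 6, 4, 4, 5 → max 6
C regrets: 0, 6, 4, 2, 3 → max 6
D regrets: 0, 2, 4, 5, 7 → max 7
E regrets: 5, 1, 3, 5, 6 → max 6
F regrets: 2, 0, 3, 1, 1 → max 3
Smallest max regret = 2 → A.

A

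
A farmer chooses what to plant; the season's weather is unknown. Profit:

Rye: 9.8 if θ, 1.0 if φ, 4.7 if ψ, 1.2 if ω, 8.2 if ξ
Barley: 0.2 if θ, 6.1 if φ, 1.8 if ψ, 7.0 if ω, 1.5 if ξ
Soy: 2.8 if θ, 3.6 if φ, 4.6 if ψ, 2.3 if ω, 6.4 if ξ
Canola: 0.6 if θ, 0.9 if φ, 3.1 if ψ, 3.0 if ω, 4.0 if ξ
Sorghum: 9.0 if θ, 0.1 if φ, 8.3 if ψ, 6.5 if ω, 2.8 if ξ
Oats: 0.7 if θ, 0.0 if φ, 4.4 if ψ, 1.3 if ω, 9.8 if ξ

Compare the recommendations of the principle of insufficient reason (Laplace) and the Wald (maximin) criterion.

Row averages: Rye=4.98, Barley=3.32, Soy=3.94, Canola=2.32, Sorghum=5.34, Oats=3.24
Highest average = 5.34 → Sorghum.
Row minima: Rye=1.0, Barley=0.2, Soy=2.3, Canola=0.6, Sorghum=0.1, Oats=0.0
Best worst-case = 2.3 → Soy.

laplace → Sorghum; maximin → Soy (disagree)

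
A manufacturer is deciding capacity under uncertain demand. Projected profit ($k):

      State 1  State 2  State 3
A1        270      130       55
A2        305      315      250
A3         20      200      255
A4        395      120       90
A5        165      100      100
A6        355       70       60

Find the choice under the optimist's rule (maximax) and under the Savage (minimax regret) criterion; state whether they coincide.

Row maxima: A1=270, A2=315, A3=255, A4=395, A5=165, A6=355
Best best-case = 395 → A4.
Column bests: State 1=395, State 2=315, State 3=255.
A1 regrets: 125, 185, 200 → max 200
A2 regrets: 90, 0, 5 → max 90
A3 regrets: 375, 115, 0 → max 375
A4 regrets: 0, 195, 165 → max 195
A5 regrets: 230, 215, 155 → max 230
A6 regrets: 40, 245, 195 → max 245
Smallest max regret = 90 → A2.

maximax → A4; minimax regret → A2 (disagree)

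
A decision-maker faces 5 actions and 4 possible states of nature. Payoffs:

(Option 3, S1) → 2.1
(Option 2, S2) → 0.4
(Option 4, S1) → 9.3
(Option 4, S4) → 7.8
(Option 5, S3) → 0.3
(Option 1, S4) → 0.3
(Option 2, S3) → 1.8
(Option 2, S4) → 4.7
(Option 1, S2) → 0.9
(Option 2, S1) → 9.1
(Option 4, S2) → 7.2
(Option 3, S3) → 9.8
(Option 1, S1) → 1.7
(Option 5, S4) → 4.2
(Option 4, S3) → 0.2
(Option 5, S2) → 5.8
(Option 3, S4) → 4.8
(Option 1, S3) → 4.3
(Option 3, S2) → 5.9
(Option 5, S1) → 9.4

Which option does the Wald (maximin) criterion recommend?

Row minima: Option 1=0.3, Option 2=0.4, Option 3=2.1, Option 4=0.2, Option 5=0.3
Best worst-case = 2.1 → Option 3.

Option 3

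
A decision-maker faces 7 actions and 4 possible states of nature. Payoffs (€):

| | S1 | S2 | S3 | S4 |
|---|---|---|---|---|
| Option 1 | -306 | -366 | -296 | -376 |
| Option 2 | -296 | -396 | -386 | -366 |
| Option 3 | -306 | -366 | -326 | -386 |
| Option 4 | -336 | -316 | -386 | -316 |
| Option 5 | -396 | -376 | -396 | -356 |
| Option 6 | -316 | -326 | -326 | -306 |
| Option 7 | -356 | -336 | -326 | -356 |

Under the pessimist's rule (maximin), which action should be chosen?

Option 6

Row minima: Option 1=-376, Option 2=-396, Option 3=-386, Option 4=-386, Option 5=-396, Option 6=-326, Option 7=-356
Best worst-case = -326 → Option 6.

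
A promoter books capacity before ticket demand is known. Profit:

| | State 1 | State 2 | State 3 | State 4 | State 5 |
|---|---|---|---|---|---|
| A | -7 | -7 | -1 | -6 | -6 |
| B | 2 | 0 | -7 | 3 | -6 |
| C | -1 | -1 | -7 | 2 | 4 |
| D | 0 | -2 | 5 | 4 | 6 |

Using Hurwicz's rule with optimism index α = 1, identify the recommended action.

A: 1·(-1) + 0·(-7) = -1
B: 1·3 + 0·(-7) = 3
C: 1·4 + 0·(-7) = 4
D: 1·6 + 0·(-2) = 6
Highest Hurwicz score = 6 → D.

D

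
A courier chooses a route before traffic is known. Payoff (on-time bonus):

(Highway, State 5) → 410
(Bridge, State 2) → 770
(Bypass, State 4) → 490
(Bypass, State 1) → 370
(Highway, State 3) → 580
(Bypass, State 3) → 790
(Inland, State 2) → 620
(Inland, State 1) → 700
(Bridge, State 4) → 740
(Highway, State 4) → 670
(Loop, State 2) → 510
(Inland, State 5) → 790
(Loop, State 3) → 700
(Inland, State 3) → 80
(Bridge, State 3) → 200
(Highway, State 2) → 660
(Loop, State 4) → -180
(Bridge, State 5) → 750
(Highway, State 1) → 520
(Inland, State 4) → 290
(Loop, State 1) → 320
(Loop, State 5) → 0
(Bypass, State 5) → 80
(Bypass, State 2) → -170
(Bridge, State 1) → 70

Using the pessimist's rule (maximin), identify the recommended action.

Row minima: Highway=410, Inland=80, Bridge=70, Loop=-180, Bypass=-170
Best worst-case = 410 → Highway.

Highway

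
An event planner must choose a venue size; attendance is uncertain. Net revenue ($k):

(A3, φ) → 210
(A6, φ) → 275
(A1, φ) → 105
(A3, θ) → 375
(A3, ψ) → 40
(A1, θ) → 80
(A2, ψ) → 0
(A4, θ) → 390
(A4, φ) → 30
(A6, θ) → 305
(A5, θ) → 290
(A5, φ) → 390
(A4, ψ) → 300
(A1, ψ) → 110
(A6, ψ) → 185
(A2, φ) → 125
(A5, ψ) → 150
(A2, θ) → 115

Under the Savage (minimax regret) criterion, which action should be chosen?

Column bests: θ=390, φ=390, ψ=300.
A1 regrets: 310, 285, 190 → max 310
A2 regrets: 275, 265, 300 → max 300
A3 regrets: 15, 180, 260 → max 260
A4 regrets: 0, 360, 0 → max 360
A5 regrets: 100, 0, 150 → max 150
A6 regrets: 85, 115, 115 → max 115
Smallest max regret = 115 → A6.

A6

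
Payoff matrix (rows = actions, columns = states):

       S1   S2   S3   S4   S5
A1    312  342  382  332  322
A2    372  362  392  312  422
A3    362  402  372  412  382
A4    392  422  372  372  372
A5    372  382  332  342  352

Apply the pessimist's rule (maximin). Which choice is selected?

A4

Row minima: A1=312, A2=312, A3=362, A4=372, A5=332
Best worst-case = 372 → A4.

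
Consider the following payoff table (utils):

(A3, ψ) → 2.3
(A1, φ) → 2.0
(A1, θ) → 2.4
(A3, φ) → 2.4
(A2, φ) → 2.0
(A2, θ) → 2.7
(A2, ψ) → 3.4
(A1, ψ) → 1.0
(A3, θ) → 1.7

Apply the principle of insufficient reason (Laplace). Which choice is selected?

Row averages: A1=1.8, A2=2.7, A3=32/15
Highest average = 2.7 → A2.

A2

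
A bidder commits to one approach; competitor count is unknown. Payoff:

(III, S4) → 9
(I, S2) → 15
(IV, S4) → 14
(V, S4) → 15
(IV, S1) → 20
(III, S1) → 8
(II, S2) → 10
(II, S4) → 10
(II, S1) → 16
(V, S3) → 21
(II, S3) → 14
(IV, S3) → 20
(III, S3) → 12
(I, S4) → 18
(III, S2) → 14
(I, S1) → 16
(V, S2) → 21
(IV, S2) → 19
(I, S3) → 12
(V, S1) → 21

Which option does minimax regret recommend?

Column bests: S1=21, S2=21, S3=21, S4=18.
I regrets: 5, 6, 9, 0 → max 9
II regrets: 5, 11, 7, 8 → max 11
III regrets: 13, 7, 9, 9 → max 13
IV regrets: 1, 2, 1, 4 → max 4
V regrets: 0, 0, 0, 3 → max 3
Smallest max regret = 3 → V.

V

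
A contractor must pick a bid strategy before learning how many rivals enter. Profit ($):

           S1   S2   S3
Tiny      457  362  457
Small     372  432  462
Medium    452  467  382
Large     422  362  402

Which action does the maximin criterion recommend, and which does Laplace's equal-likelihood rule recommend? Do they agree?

Row minima: Tiny=362, Small=372, Medium=382, Large=362
Best worst-case = 382 → Medium.
Row averages: Tiny=1276/3, Small=422, Medium=1301/3, Large=1186/3
Highest average = 1301/3 → Medium.

maximin → Medium; laplace → Medium (agree)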